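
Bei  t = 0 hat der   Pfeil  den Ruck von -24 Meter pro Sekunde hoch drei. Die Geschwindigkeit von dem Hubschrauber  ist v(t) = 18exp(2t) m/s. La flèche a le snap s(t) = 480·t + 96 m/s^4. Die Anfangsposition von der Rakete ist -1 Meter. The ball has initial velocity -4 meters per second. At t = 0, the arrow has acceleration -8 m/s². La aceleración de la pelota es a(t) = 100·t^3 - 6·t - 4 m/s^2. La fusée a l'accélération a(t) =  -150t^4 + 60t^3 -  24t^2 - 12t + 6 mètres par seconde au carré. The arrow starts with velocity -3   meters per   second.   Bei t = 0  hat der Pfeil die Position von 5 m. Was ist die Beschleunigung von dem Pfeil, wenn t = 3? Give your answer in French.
Nous devons trouver l'intégrale de notre équation du snap s(t) = 480·t + 96 2 fois. En intégrant le snap et en utilisant la condition initiale j(0) = -24, nous obtenons j(t) = 240·t^2 + 96·t - 24. L'intégrale du jerk est l'accélération. En utilisant a(0) = -8, nous obtenons a(t) = 80·t^3 + 48·t^2 - 24·t - 8. Nous avons l'accélération a(t) = 80·t^3 + 48·t^2 - 24·t - 8. En substituant t = 3: a(3) = 2512.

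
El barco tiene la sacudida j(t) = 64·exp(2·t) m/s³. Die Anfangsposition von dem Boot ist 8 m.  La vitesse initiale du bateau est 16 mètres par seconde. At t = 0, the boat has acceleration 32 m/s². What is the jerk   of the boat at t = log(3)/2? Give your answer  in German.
Aus der Gleichung für den Ruck j(t) = 64·exp(2·t), setzen wir t = log(3)/2 ein und erhalten j = 192.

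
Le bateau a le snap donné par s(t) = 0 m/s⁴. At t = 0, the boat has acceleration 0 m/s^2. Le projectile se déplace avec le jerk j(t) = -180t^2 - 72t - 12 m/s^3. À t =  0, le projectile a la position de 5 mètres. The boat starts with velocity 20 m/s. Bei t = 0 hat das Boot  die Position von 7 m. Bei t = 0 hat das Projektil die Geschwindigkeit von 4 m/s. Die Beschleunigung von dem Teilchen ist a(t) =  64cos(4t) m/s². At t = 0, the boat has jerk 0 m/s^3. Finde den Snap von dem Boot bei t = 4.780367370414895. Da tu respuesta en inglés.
We have snap s(t) = 0. Substituting t = 4.780367370414895: s(4.780367370414895) = 0.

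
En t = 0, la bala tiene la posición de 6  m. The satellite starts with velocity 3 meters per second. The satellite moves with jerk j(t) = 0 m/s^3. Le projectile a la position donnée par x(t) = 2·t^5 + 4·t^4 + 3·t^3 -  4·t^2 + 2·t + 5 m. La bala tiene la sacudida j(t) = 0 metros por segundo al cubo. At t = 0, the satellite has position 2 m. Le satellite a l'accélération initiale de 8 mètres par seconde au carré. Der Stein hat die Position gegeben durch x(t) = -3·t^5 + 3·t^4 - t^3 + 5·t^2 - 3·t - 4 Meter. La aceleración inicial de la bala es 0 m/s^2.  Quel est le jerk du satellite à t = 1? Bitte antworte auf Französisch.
En utilisant j(t) = 0 et en substituant t = 1, nous trouvons j = 0.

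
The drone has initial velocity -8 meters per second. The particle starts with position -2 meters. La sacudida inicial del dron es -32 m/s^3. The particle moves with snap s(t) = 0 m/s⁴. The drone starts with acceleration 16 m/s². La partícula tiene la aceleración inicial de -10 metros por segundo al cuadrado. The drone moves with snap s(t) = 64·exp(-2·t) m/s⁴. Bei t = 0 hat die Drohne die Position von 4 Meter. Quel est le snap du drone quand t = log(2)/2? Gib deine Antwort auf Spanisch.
De la ecuación del snap s(t) = 64·exp(-2·t), sustituimos t = log(2)/2 para obtener s = 32.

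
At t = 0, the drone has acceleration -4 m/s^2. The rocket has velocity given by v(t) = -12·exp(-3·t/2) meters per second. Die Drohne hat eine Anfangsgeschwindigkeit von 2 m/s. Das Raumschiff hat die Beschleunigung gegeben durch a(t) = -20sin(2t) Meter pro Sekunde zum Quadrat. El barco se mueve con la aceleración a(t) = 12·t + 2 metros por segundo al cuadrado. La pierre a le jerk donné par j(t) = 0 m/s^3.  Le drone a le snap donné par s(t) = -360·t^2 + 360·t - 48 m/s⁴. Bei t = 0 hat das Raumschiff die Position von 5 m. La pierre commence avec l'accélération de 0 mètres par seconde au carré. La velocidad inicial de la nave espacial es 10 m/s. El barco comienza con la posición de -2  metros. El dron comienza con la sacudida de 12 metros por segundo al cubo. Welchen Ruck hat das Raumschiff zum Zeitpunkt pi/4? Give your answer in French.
Nous devons dériver notre équation de l'accélération a(t) = -20·sin(2·t) 1 fois. En prenant d/dt de a(t), nous trouvons j(t) = -40·cos(2·t). De l'équation du jerk j(t) = -40·cos(2·t), nous substituons t = pi/4 pour obtenir j = 0.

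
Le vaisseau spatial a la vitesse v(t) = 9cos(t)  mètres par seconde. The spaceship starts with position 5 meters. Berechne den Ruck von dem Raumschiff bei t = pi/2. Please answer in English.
Starting from velocity v(t) = 9·cos(t), we take 2 derivatives. Differentiating velocity, we get acceleration: a(t) = -9·sin(t). The derivative of acceleration gives jerk: j(t) = -9·cos(t). From the given jerk equation j(t) = -9·cos(t), we substitute t = pi/2 to get j = 0.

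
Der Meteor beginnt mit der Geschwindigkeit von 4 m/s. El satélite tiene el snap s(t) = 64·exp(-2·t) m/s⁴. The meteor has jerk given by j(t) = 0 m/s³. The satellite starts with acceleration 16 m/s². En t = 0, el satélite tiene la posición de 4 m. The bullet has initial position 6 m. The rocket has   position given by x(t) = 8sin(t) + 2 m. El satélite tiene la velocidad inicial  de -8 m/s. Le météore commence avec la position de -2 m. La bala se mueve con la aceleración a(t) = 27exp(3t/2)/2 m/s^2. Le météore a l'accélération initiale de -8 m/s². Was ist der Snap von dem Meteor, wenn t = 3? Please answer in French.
Pour résoudre ceci, nous devons prendre 1 dérivée de notre équation du jerk j(t) = 0. La dérivée du jerk donne le snap: s(t) = 0. En utilisant s(t) = 0 et en substituant t = 3, nous trouvons s = 0.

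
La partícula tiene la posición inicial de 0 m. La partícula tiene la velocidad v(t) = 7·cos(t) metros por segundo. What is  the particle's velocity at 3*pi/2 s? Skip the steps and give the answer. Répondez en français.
La vitesse à t = 3*pi/2 est v = 0.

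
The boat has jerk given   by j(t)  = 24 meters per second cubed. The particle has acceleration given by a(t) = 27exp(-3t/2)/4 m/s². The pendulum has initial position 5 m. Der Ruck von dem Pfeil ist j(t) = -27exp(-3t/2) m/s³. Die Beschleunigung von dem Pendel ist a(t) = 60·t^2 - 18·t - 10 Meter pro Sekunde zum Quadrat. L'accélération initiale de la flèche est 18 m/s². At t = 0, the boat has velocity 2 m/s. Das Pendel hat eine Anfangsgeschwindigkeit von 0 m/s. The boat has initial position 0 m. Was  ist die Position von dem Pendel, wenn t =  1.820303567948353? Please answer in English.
To find the answer, we compute 2 antiderivatives of a(t) = 60·t^2 - 18·t - 10. Integrating acceleration and using the initial condition v(0) = 0, we get v(t) = t·(20·t^2 - 9·t - 10). Finding the integral of v(t) and using x(0) = 5: x(t) = 5·t^4 - 3·t^3 - 5·t^2 + 5. From the given position equation x(t) = 5·t^4 - 3·t^3 - 5·t^2 + 5, we substitute t = 1.820303567948353 to get x = 25.2342988056463.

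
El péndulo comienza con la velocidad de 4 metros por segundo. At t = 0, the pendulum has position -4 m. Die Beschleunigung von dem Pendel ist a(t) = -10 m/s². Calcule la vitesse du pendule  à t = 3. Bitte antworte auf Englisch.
To solve this, we need to take 1 integral of our acceleration equation a(t) = -10. The antiderivative of acceleration, with v(0) = 4, gives velocity: v(t) = 4 - 10·t. Using v(t) = 4 - 10·t and substituting t = 3, we find v = -26.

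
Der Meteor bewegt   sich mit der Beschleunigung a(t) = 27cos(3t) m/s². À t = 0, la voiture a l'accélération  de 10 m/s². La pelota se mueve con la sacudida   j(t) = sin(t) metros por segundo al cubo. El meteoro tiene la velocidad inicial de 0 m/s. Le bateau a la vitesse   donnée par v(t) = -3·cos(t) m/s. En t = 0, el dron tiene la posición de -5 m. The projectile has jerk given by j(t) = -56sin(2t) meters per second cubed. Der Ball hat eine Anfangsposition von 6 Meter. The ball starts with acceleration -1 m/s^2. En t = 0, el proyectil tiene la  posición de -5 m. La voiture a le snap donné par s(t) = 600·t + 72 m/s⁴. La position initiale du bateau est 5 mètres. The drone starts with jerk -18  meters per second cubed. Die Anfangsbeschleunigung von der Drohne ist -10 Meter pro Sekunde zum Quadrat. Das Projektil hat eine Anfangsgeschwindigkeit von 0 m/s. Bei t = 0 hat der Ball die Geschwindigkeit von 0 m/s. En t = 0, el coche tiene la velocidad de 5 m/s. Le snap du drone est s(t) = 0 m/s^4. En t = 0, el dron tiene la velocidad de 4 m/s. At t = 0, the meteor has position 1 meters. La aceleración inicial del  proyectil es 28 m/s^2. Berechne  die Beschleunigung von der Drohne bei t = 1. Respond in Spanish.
Para resolver esto, necesitamos tomar 2 antiderivadas de nuestra ecuación del snap s(t) = 0. La antiderivada del snap, con j(0) = -18, da la sacudida: j(t) = -18. Tomando ∫j(t)dt y aplicando a(0) = -10, encontramos a(t) = -18·t - 10. Usando a(t) = -18·t - 10 y sustituyendo t = 1, encontramos a = -28.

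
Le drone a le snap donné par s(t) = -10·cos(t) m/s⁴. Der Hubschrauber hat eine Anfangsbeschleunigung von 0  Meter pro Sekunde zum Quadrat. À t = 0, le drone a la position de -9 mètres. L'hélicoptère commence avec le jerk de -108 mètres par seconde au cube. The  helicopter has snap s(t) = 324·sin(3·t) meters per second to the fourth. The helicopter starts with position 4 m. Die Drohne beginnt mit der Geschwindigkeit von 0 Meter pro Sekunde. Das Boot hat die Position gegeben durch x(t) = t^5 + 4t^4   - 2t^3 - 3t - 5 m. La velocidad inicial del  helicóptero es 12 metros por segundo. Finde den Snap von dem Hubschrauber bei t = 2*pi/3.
Mit s(t) = 324·sin(3·t) und Einsetzen von t = 2*pi/3, finden wir s = 0.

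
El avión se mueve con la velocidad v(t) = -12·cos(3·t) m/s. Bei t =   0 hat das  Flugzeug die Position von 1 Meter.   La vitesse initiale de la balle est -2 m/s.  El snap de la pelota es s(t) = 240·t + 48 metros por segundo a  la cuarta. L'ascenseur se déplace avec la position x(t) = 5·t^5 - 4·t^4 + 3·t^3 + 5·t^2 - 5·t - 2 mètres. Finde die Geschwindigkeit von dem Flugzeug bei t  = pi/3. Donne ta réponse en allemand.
Mit v(t) = -12·cos(3·t) und Einsetzen von t = pi/3, finden wir v = 12.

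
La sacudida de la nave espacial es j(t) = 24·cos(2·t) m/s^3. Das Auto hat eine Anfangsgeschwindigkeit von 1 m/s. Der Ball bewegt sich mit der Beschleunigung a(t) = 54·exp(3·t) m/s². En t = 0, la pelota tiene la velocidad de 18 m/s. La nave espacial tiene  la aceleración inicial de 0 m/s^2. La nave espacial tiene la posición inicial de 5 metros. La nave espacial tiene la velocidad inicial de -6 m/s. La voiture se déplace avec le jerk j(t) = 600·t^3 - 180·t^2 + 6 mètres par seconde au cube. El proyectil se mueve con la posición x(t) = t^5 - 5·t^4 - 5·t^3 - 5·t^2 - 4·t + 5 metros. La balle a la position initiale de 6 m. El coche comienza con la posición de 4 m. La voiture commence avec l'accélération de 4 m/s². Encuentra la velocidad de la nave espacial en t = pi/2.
Para resolver esto, necesitamos tomar 2 antiderivadas de nuestra ecuación de la sacudida j(t) = 24·cos(2·t). La antiderivada de la sacudida es la aceleración. Usando a(0) = 0, obtenemos a(t) = 12·sin(2·t). Tomando ∫a(t)dt y aplicando v(0) = -6, encontramos v(t) = -6·cos(2·t). De la ecuación de la velocidad v(t) = -6·cos(2·t), sustituimos t = pi/2 para obtener v = 6.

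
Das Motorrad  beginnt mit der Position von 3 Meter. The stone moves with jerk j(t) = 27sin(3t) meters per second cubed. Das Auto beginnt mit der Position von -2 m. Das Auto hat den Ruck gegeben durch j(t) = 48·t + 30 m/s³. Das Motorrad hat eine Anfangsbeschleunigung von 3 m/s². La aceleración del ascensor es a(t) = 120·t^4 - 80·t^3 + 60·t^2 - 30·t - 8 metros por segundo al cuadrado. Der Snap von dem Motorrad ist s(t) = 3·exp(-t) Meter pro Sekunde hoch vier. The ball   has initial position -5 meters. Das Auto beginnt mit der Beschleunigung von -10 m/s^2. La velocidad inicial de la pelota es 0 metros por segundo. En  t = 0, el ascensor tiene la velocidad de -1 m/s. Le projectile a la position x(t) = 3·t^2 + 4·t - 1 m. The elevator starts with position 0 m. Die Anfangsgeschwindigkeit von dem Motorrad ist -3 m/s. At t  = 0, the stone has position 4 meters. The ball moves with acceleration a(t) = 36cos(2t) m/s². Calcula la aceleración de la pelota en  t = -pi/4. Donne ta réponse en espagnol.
Usando a(t) = 36·cos(2·t) y sustituyendo t = -pi/4, encontramos a = 0.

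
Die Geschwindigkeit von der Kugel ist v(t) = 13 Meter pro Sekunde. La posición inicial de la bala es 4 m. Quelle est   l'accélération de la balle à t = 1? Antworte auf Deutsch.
Ausgehend von der Geschwindigkeit v(t) = 13, nehmen wir 1 Ableitung. Mit d/dt von v(t) finden wir a(t) = 0. Aus der Gleichung für die Beschleunigung a(t) = 0, setzen wir t = 1 ein und erhalten a = 0.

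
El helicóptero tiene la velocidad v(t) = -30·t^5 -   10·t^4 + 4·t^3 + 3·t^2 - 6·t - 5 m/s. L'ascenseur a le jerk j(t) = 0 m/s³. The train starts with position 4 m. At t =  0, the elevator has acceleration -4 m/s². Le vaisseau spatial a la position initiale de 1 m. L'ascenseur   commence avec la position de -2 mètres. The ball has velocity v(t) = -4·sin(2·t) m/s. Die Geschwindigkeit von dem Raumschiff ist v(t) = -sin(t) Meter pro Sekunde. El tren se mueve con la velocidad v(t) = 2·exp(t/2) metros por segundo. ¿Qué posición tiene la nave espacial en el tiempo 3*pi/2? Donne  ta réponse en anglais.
To solve this, we need to take 1 antiderivative of our velocity equation v(t) = -sin(t). The antiderivative of velocity, with x(0) = 1, gives position: x(t) = cos(t). We have position x(t) = cos(t). Substituting t = 3*pi/2: x(3*pi/2) = 0.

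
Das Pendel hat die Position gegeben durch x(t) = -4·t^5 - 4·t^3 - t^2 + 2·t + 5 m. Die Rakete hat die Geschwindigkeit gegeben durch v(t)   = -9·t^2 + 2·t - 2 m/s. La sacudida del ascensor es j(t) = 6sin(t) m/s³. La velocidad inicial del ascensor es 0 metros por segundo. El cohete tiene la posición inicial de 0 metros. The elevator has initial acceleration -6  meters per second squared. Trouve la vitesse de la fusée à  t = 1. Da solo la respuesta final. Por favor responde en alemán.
Bei t = 1, v = -9.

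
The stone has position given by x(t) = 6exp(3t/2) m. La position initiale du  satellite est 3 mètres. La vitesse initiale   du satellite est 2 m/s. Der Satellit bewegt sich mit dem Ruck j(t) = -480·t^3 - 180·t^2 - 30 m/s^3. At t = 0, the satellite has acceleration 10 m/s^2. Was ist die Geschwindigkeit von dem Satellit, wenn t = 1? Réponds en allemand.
Wir müssen unsere Gleichung für den Ruck j(t) = -480·t^3 - 180·t^2 - 30 2-mal integrieren. Das Integral von dem Ruck, mit a(0) = 10, ergibt die Beschleunigung: a(t) = -120·t^4 - 60·t^3 - 30·t + 10. Die Stammfunktion von der Beschleunigung, mit v(0) = 2, ergibt die Geschwindigkeit: v(t) = -24·t^5 - 15·t^4 - 15·t^2 + 10·t + 2. Wir haben die Geschwindigkeit v(t) = -24·t^5 - 15·t^4 - 15·t^2 + 10·t + 2. Durch Einsetzen von t = 1: v(1) = -42.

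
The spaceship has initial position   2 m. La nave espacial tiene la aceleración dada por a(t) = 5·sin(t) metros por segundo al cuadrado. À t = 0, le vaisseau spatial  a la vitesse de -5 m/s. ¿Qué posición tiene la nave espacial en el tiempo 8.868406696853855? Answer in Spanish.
Debemos encontrar la integral de nuestra ecuación de la aceleración a(t) = 5·sin(t) 2 veces. La antiderivada de la aceleración, con v(0) = -5, da la velocidad: v(t) = -5·cos(t). La antiderivada de la velocidad, con x(0) = 2, da la posición: x(t) = 2 - 5·sin(t). Tenemos la posición x(t) = 2 - 5·sin(t). Sustituyendo t = 8.868406696853855: x(8.868406696853855) = -0.640541211104356.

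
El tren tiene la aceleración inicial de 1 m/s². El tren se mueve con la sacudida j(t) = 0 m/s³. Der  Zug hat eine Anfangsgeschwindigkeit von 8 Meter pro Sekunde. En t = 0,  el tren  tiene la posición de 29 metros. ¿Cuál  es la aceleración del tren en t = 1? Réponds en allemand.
Um dies zu lösen, müssen wir 1 Integral unserer Gleichung für den Ruck j(t) = 0 finden. Durch Integration von dem Ruck und Verwendung der Anfangsbedingung a(0) = 1, erhalten wir a(t) = 1. Mit a(t) = 1 und Einsetzen von t = 1, finden wir a = 1.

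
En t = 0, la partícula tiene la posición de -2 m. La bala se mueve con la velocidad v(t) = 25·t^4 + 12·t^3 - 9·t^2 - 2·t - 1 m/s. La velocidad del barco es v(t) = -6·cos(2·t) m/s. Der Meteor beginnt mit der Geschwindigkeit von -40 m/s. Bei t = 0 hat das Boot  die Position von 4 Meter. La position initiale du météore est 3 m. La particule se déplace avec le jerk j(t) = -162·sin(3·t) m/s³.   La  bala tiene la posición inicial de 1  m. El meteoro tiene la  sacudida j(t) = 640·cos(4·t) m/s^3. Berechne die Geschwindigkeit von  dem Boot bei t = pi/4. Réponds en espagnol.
Tenemos la velocidad v(t) = -6·cos(2·t). Sustituyendo t = pi/4: v(pi/4) = 0.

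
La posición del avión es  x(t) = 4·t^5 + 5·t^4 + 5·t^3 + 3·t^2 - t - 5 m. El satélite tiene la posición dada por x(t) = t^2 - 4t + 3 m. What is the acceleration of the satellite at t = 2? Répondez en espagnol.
Para resolver esto, necesitamos tomar 2 derivadas de nuestra ecuación de la posición x(t) = t^2 - 4·t + 3. La derivada de la posición da la velocidad: v(t) = 2·t - 4. Tomando d/dt de v(t), encontramos a(t) = 2. De la ecuación de la aceleración a(t) = 2, sustituimos t = 2 para obtener a = 2.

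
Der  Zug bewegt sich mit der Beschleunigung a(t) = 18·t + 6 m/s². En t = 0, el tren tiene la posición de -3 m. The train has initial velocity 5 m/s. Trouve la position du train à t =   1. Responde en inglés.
To solve this, we need to take 2 integrals of our acceleration equation a(t) = 18·t + 6. Taking ∫a(t)dt and applying v(0) = 5, we find v(t) = 9·t^2 + 6·t + 5. Integrating velocity and using the initial condition x(0) = -3, we get x(t) = 3·t^3 + 3·t^2 + 5·t - 3. From the given position equation x(t) = 3·t^3 + 3·t^2 + 5·t - 3, we substitute t = 1 to get x = 8.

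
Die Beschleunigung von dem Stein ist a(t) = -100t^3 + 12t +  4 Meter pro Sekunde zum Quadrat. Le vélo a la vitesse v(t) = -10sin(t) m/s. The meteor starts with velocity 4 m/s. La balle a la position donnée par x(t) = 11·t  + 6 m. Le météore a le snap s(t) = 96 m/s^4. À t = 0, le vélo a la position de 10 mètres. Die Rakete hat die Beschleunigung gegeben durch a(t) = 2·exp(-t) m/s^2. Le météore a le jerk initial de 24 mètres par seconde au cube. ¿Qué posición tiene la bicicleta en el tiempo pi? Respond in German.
Ausgehend von der Geschwindigkeit v(t) = -10·sin(t), nehmen wir 1 Integral. Die Stammfunktion von der Geschwindigkeit ist die Position. Mit x(0) = 10 erhalten wir x(t) = 10·cos(t). Wir haben die Position x(t) = 10·cos(t). Durch Einsetzen von t = pi: x(pi) = -10.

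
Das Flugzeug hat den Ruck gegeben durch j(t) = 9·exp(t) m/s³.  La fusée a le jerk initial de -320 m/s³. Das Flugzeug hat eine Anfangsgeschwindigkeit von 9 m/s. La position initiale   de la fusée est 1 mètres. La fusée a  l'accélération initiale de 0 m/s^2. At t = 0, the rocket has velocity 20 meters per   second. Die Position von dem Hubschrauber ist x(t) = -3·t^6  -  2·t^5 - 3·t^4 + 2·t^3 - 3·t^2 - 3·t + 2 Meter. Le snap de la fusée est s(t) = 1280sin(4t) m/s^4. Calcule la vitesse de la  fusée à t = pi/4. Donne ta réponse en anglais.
We must find the antiderivative of our snap equation s(t) = 1280·sin(4·t) 3 times. The integral of snap, with j(0) = -320, gives jerk: j(t) = -320·cos(4·t). The antiderivative of jerk is acceleration. Using a(0) = 0, we get a(t) = -80·sin(4·t). Integrating acceleration and using the initial condition v(0) = 20, we get v(t) = 20·cos(4·t). Using v(t) = 20·cos(4·t) and substituting t = pi/4, we find v = -20.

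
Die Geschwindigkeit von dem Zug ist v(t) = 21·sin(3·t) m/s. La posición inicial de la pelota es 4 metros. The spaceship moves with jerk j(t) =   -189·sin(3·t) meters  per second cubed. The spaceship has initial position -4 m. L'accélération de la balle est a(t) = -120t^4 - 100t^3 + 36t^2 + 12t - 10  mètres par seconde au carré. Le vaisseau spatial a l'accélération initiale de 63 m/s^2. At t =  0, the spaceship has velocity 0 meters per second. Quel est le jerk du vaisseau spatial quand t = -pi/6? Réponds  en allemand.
Mit j(t) = -189·sin(3·t) und Einsetzen von t = -pi/6, finden wir j = 189.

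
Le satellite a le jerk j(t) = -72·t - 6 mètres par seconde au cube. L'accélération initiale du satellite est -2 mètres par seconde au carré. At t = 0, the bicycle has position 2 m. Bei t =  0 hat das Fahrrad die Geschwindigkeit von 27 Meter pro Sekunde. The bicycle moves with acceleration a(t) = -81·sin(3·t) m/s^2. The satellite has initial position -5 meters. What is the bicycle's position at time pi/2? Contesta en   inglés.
We need to integrate our acceleration equation a(t) = -81·sin(3·t) 2 times. The integral of acceleration is velocity. Using v(0) = 27, we get v(t) = 27·cos(3·t). The antiderivative of velocity is position. Using x(0) = 2, we get x(t) = 9·sin(3·t) + 2. Using x(t) = 9·sin(3·t) + 2 and substituting t = pi/2, we find x = -7.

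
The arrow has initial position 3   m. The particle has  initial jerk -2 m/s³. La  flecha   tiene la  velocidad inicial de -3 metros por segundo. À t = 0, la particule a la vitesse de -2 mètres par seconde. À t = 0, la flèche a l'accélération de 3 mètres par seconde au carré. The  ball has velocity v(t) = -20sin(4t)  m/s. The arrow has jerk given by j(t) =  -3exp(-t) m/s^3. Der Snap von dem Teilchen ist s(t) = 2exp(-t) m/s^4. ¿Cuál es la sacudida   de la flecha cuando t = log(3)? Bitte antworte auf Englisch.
We have jerk j(t) = -3·exp(-t). Substituting t = log(3): j(log(3)) = -1.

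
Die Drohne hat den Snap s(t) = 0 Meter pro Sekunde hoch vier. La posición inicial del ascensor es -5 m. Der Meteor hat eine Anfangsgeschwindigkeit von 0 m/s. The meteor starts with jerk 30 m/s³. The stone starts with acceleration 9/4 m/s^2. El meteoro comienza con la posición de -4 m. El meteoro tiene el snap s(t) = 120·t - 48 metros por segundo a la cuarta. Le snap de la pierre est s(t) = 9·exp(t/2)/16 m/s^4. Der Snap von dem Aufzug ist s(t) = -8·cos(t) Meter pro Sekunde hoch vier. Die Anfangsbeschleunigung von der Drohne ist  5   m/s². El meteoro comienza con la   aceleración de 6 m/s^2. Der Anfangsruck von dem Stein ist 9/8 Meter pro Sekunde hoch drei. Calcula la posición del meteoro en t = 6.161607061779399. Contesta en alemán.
Wir müssen das Integral unserer Gleichung für den Snap s(t) = 120·t - 48 4-mal finden. Das Integral von dem Snap ist der Ruck. Mit j(0) = 30 erhalten wir j(t) = 60·t^2 - 48·t + 30. Die Stammfunktion von dem Ruck, mit a(0) = 6, ergibt die Beschleunigung: a(t) = 20·t^3 - 24·t^2 + 30·t + 6. Das Integral von der Beschleunigung, mit v(0) = 0, ergibt die Geschwindigkeit: v(t) = t·(5·t^3 - 8·t^2 + 15·t + 6). Das Integral von der Geschwindigkeit, mit x(0) = -4, ergibt die Position: x(t) = t^5 - 2·t^4 + 5·t^3 + 3·t^2 - 4. Wir haben die Position x(t) = t^5 - 2·t^4 + 5·t^3 + 3·t^2 - 4. Durch Einsetzen von t = 6.161607061779399: x(6.161607061779399) = 7277.95835511184.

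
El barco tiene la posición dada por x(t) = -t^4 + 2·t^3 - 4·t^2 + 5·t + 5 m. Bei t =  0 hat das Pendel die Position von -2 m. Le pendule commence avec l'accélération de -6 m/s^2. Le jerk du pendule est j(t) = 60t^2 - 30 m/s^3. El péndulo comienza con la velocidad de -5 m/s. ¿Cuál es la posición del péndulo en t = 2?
Para resolver esto, necesitamos tomar 3 integrales de nuestra ecuación de la sacudida j(t) = 60·t^2 - 30. Tomando ∫j(t)dt y aplicando a(0) = -6, encontramos a(t) = 20·t^3 - 30·t - 6. La antiderivada de la aceleración, con v(0) = -5, da la velocidad: v(t) = 5·t^4 - 15·t^2 - 6·t - 5. La antiderivada de la velocidad, con x(0) = -2, da la posición: x(t) = t^5 - 5·t^3 - 3·t^2 - 5·t - 2. Usando x(t) = t^5 - 5·t^3 - 3·t^2 - 5·t - 2 y sustituyendo t = 2, encontramos x = -32.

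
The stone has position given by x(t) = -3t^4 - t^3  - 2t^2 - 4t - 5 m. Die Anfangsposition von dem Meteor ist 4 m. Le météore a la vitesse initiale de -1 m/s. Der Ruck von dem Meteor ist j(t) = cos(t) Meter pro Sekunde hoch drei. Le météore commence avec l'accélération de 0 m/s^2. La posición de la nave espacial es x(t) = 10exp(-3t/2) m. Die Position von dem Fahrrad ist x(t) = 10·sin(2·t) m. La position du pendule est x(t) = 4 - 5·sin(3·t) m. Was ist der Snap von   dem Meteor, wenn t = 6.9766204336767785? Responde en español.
Partiendo de la sacudida j(t) = cos(t), tomamos 1 derivada. Tomando d/dt de j(t), encontramos s(t) = -sin(t). Usando s(t) = -sin(t) y sustituyendo t = 6.9766204336767785, encontramos s = -0.639182749037940.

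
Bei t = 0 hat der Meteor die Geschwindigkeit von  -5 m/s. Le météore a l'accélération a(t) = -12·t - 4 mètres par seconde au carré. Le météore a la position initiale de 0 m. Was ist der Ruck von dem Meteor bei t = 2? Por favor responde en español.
Para resolver esto, necesitamos tomar 1 derivada de nuestra ecuación de la aceleración a(t) = -12·t - 4. La derivada de la aceleración da la sacudida: j(t) = -12. De la ecuación de la sacudida j(t) = -12, sustituimos t = 2 para obtener j = -12.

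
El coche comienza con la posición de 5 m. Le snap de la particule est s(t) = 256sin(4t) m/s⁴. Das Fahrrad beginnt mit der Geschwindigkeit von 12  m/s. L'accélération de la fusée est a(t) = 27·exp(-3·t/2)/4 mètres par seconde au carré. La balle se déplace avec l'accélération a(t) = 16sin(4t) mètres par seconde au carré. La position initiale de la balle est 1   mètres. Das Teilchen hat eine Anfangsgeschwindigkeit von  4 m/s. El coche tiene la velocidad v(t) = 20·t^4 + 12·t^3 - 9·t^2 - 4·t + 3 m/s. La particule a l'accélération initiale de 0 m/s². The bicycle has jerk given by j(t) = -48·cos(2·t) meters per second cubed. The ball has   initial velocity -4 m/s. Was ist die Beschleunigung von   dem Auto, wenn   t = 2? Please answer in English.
To solve this, we need to take 1 derivative of our velocity equation v(t) = 20·t^4 + 12·t^3 - 9·t^2 - 4·t + 3. The derivative of velocity gives acceleration: a(t) = 80·t^3 + 36·t^2 - 18·t - 4. We have acceleration a(t) = 80·t^3 + 36·t^2 - 18·t - 4. Substituting t = 2: a(2) = 744.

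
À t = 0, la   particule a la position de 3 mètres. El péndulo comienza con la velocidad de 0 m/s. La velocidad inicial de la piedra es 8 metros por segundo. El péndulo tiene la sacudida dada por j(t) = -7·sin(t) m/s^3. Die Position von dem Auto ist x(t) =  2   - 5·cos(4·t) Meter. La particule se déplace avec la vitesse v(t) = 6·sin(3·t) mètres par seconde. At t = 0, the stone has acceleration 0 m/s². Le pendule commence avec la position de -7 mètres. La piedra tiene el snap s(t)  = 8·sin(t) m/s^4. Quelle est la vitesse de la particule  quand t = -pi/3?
En utilisant v(t) = 6·sin(3·t) et en substituant t = -pi/3, nous trouvons v = 0.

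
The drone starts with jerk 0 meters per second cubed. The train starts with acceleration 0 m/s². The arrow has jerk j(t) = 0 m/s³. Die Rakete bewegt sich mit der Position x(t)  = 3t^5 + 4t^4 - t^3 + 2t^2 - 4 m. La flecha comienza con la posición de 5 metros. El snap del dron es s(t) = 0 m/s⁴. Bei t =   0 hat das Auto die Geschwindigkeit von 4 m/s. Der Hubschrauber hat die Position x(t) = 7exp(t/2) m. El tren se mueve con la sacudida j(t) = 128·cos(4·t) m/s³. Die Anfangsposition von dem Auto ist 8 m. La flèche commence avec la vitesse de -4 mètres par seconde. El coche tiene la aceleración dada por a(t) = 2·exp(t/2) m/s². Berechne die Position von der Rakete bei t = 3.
Wir haben die Position x(t) = 3·t^5 + 4·t^4 - t^3 + 2·t^2 - 4. Durch Einsetzen von t = 3: x(3) = 1040.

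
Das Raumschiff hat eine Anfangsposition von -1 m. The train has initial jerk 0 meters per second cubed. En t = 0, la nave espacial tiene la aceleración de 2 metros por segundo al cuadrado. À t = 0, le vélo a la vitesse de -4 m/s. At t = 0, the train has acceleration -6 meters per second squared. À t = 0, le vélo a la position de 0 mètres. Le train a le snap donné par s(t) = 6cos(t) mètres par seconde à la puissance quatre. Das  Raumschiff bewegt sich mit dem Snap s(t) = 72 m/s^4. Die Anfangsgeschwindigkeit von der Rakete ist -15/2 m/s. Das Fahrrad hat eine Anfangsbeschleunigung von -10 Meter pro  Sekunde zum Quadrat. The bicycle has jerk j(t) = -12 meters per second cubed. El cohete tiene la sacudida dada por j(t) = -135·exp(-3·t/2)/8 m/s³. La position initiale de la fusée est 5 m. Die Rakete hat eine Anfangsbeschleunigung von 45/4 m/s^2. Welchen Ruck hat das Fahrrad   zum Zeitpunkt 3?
Aus der Gleichung für den Ruck j(t) = -12, setzen wir t = 3 ein und erhalten j = -12.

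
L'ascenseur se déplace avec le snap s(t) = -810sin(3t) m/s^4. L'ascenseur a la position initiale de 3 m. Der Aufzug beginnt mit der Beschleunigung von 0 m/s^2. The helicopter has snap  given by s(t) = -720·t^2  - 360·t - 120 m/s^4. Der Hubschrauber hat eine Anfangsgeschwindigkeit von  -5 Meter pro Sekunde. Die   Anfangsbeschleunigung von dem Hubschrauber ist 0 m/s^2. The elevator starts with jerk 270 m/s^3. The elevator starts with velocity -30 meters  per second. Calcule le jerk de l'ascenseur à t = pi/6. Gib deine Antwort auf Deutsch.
Um dies zu lösen, müssen wir 1 Integral unserer Gleichung für den Snap s(t) = -810·sin(3·t) finden. Das Integral von dem Snap ist der Ruck. Mit j(0) = 270 erhalten wir j(t) = 270·cos(3·t). Wir haben den Ruck j(t) = 270·cos(3·t). Durch Einsetzen von t = pi/6: j(pi/6) = 0.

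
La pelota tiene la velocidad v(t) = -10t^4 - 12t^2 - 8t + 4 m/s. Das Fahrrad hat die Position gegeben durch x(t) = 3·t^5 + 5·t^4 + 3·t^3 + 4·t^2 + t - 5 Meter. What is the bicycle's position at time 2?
Using x(t) = 3·t^5 + 5·t^4 + 3·t^3 + 4·t^2 + t - 5 and substituting t = 2, we find x = 213.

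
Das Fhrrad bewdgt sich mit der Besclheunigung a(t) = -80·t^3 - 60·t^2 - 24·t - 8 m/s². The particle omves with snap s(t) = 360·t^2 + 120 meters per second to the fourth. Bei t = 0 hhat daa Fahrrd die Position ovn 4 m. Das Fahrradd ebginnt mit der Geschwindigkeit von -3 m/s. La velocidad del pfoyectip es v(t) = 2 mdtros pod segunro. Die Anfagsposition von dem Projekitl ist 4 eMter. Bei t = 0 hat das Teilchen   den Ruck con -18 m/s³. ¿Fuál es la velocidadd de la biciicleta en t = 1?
Para resolver esto, necesitamos tomar 1 integral de nuestra ecuación de la aceleración a(t) = -80·t^3 - 60·t^2 - 24·t - 8. La antiderivada de la aceleración es la velocidad. Usando v(0) = -3, obtenemos v(t) = -20·t^4 - 20·t^3 - 12·t^2 - 8·t - 3. Tenemos la velocidad v(t) = -20·t^4 - 20·t^3 - 12·t^2 - 8·t - 3. Sustituyendo t = 1: v(1) = -63.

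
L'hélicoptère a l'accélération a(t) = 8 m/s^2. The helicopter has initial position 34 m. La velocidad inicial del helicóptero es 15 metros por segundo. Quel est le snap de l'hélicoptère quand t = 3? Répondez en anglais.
Starting from acceleration a(t) = 8, we take 2 derivatives. The derivative of acceleration gives jerk: j(t) = 0. The derivative of jerk gives snap: s(t) = 0. From the given snap equation s(t) = 0, we substitute t = 3 to get s = 0.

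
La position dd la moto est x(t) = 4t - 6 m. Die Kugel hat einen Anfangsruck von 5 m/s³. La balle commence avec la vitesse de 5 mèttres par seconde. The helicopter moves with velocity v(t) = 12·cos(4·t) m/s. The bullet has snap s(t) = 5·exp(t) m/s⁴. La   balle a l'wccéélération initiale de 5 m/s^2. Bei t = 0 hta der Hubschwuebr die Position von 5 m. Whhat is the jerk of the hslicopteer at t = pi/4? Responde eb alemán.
Um dies zu lösen, müssen wir 2 Ableitungen unserer Gleichung für die Geschwindigkeit v(t) = 12·cos(4·t) nehmen. Mit d/dt von v(t) finden wir a(t) = -48·sin(4·t). Durch Ableiten von der Beschleunigung erhalten wir den Ruck: j(t) = -192·cos(4·t). Mit j(t) = -192·cos(4·t) und Einsetzen von t = pi/4, finden wir j = 192.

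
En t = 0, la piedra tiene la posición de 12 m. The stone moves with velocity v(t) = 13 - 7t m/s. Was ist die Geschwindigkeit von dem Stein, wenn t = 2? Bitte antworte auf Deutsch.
Aus der Gleichung für die Geschwindigkeit v(t) = 13 - 7·t, setzen wir t = 2 ein und erhalten v = -1.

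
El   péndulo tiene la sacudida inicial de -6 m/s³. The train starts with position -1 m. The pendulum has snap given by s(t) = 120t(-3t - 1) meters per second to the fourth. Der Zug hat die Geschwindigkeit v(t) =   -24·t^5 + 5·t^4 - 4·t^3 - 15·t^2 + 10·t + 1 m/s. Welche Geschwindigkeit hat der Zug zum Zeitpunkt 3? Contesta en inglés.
We have velocity v(t) = -24·t^5 + 5·t^4 - 4·t^3 - 15·t^2 + 10·t + 1. Substituting t = 3: v(3) = -5639.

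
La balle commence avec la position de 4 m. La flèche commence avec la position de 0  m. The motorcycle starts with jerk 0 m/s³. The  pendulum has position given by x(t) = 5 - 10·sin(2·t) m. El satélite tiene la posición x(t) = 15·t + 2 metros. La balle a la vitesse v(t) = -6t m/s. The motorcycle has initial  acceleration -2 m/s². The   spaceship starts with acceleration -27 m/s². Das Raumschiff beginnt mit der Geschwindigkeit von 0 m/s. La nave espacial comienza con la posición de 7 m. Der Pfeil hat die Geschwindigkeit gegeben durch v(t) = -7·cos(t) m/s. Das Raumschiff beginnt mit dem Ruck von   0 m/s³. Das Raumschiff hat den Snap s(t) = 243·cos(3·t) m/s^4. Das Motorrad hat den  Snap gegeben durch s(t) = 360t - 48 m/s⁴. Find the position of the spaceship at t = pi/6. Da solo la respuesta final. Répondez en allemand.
x(pi/6) = 4.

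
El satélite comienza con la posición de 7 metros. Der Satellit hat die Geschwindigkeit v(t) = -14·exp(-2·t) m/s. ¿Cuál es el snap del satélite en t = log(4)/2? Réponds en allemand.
Um dies zu lösen, müssen wir 3 Ableitungen unserer Gleichung für die Geschwindigkeit v(t) = -14·exp(-2·t) nehmen. Mit d/dt von v(t) finden wir a(t) = 28·exp(-2·t). Die Ableitung von der Beschleunigung ergibt den Ruck: j(t) = -56·exp(-2·t). Mit d/dt von j(t) finden wir s(t) = 112·exp(-2·t). Wir haben den Snap s(t) = 112·exp(-2·t). Durch Einsetzen von t = log(4)/2: s(log(4)/2) = 28.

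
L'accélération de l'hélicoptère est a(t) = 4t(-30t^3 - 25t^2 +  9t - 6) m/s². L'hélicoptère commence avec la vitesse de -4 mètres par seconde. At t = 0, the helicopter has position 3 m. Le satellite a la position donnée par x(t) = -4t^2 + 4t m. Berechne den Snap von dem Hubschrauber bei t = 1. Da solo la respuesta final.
Bei t = 1, s = -1968.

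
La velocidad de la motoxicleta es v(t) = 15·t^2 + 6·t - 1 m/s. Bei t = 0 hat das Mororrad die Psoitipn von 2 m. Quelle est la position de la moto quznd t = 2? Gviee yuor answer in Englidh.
We must find the integral of our velocity equation v(t) = 15·t^2 + 6·t - 1 1 time. The integral of velocity is position. Using x(0) = 2, we get x(t) = 5·t^3 + 3·t^2 - t + 2. From the given position equation x(t) = 5·t^3 + 3·t^2 - t + 2, we substitute t = 2 to get x = 52.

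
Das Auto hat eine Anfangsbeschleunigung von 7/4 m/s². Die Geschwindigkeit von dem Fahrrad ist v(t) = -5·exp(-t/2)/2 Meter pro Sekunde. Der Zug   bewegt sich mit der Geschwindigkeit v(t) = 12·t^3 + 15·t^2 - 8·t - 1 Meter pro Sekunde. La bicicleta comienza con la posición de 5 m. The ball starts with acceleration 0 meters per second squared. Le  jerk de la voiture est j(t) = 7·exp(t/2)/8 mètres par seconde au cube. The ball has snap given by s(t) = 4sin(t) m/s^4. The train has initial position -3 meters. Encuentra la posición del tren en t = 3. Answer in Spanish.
Partiendo de la velocidad v(t) = 12·t^3 + 15·t^2 - 8·t - 1, tomamos 1 integral. La antiderivada de la velocidad, con x(0) = -3, da la posición: x(t) = 3·t^4 + 5·t^3 - 4·t^2 - t - 3. Tenemos la posición x(t) = 3·t^4 + 5·t^3 - 4·t^2 - t - 3. Sustituyendo t = 3: x(3) = 336.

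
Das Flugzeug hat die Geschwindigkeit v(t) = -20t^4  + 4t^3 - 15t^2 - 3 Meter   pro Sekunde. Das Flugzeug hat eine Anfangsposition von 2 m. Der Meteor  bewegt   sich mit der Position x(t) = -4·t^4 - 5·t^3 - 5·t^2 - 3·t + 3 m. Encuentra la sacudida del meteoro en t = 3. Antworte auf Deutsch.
Ausgehend von der Position x(t) = -4·t^4 - 5·t^3 - 5·t^2 - 3·t + 3, nehmen wir 3 Ableitungen. Durch Ableiten von der Position erhalten wir die Geschwindigkeit: v(t) = -16·t^3 - 15·t^2 - 10·t - 3. Mit d/dt von v(t) finden wir a(t) = -48·t^2 - 30·t - 10. Durch Ableiten von der Beschleunigung erhalten wir den Ruck: j(t) = -96·t - 30. Mit j(t) = -96·t - 30 und Einsetzen von t = 3, finden wir j = -318.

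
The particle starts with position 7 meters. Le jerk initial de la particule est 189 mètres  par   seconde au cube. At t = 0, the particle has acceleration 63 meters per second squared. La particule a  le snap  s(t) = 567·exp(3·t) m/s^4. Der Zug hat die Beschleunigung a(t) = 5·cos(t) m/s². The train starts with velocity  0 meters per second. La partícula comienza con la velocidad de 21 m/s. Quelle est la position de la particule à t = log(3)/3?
En partant du snap s(t) = 567·exp(3·t), nous prenons 4 primitives. L'intégrale du snap, avec j(0) = 189, donne le jerk: j(t) = 189·exp(3·t). En prenant ∫j(t)dt et en appliquant a(0) = 63, nous trouvons a(t) = 63·exp(3·t). L'intégrale de l'accélération est la vitesse. En utilisant v(0) = 21, nous obtenons v(t) = 21·exp(3·t). En prenant ∫v(t)dt et en appliquant x(0) = 7, nous trouvons x(t) = 7·exp(3·t). De l'équation de la position x(t) = 7·exp(3·t), nous substituons t = log(3)/3 pour obtenir x = 21.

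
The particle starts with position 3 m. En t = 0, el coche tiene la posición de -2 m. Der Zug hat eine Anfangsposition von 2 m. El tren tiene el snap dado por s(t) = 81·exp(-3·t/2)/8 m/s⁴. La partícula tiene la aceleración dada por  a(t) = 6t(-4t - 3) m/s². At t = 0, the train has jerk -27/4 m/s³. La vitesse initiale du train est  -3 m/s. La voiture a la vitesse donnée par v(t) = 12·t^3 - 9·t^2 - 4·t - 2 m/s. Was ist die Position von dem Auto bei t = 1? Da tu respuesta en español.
Para resolver esto, necesitamos tomar 1 integral de nuestra ecuación de la velocidad v(t) = 12·t^3 - 9·t^2 - 4·t - 2. Integrando la velocidad y usando la condición inicial x(0) = -2, obtenemos x(t) = 3·t^4 - 3·t^3 - 2·t^2 - 2·t - 2. Usando x(t) = 3·t^4 - 3·t^3 - 2·t^2 - 2·t - 2 y sustituyendo t = 1, encontramos x = -6.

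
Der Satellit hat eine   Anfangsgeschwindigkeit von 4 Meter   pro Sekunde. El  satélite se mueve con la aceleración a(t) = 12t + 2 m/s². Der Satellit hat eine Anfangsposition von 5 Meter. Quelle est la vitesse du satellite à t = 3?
Nous devons trouver l'intégrale de notre équation de l'accélération a(t) = 12·t + 2 1 fois. En intégrant l'accélération et en utilisant la condition initiale v(0) = 4, nous obtenons v(t) = 6·t^2 + 2·t + 4. Nous avons la vitesse v(t) = 6·t^2 + 2·t + 4. En substituant t = 3: v(3) = 64.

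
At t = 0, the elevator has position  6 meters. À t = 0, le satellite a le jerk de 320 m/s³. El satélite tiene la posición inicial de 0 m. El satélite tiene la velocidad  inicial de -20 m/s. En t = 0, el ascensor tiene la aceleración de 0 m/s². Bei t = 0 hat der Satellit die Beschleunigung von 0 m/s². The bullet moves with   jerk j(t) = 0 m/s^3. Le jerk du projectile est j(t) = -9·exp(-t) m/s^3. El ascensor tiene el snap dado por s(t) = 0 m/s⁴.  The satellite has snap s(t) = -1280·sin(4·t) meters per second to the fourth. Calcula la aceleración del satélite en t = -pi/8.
Partiendo del snap s(t) = -1280·sin(4·t), tomamos 2 antiderivadas. Integrando el snap y usando la condición inicial j(0) = 320, obtenemos j(t) = 320·cos(4·t). La antiderivada de la sacudida, con a(0) = 0, da la aceleración: a(t) = 80·sin(4·t). De la ecuación de la aceleración a(t) = 80·sin(4·t), sustituimos t = -pi/8 para obtener a = -80.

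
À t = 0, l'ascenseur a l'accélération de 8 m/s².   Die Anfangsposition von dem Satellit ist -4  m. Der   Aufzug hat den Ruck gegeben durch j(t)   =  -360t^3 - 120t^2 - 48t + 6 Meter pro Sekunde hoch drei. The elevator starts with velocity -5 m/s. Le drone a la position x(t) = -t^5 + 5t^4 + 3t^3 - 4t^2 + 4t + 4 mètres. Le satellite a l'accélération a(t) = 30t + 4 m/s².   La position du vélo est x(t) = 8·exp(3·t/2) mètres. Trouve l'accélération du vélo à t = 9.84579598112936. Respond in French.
Nous devons dériver notre équation de la position x(t) = 8·exp(3·t/2) 2 fois. La dérivée de la position donne la vitesse: v(t) = 12·exp(3·t/2). La dérivée de la vitesse donne l'accélération: a(t) = 18·exp(3·t/2). En utilisant a(t) = 18·exp(3·t/2) et en substituant t = 9.84579598112936, nous trouvons a = 46691174.8585868.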